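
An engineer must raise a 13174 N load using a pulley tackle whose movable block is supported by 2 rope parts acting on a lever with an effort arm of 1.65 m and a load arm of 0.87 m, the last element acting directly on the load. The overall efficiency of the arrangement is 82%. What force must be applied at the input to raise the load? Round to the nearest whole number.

Block-and-tackle MA = number of supporting rope parts = 2.
Lever MA = effort arm / load arm = 1.65/0.87 = 1.8966.
Combined ideal MA = 2 × 1.8966 = 3.7931.
Actual MA = 3.7931 × 0.82 = 3.1103.
Effort = load / actual MA = 13174 / 3.1103 = 4235.5 N.

4236 N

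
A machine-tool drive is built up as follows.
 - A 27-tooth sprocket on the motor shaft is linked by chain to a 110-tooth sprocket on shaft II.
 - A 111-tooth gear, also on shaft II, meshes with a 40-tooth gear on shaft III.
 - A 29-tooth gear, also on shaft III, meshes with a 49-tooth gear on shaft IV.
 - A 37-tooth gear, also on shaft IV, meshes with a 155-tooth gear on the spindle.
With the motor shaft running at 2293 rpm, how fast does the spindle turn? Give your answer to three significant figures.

the motor shaft → shaft II (chain, 110/27): 2293 ÷ 4.0741 = 562.83 rpm
shaft II → shaft III (gear mesh, 40/111): 562.83 ÷ 0.36036 = 1561.8 rpm
shaft III → shaft IV (gear mesh, 49/29): 1561.8 ÷ 1.6897 = 924.36 rpm
shaft IV → the spindle (gear mesh, 155/37): 924.36 ÷ 4.1892 = 220.65 rpm

221 rpm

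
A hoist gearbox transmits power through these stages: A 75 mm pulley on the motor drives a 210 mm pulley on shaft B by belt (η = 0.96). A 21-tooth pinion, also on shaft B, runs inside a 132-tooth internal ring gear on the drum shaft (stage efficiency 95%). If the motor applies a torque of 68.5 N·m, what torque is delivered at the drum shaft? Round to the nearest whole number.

After the belt (210/75): 68.5 × 2.8 × 0.96 = 184.13 N·m
After the internal gear (132/21): 184.13 × 6.2857 × 0.95 = 1099.5 N·m

1100 N·m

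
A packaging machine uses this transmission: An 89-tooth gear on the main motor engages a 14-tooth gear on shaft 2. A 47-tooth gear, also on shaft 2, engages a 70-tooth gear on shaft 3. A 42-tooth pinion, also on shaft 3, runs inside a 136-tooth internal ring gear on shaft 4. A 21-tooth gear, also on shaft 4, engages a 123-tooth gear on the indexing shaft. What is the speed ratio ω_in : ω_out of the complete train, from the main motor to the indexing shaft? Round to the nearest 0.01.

4.44

Each stage contributes driven/driver: gear mesh 14/89 = 0.1573, gear mesh 70/47 = 1.4894, internal gear 136/42 = 3.2381, gear mesh 123/21 = 5.8571.
Overall: 0.1573 × 1.4894 × 3.2381 × 5.8571 = 4.4434.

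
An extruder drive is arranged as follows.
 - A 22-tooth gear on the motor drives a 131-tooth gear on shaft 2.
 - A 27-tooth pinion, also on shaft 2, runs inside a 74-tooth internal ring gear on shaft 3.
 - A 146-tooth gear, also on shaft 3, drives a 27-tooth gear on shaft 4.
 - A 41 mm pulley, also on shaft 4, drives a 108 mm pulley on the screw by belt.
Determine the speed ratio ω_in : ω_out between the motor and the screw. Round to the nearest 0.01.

Each stage contributes driven/driver: gear mesh 131/22 = 5.9545, internal gear 74/27 = 2.7407, gear mesh 27/146 = 0.18493, belt 108/41 = 2.6341.
Overall: 5.9545 × 2.7407 × 0.18493 × 2.6341 = 7.95.

7.95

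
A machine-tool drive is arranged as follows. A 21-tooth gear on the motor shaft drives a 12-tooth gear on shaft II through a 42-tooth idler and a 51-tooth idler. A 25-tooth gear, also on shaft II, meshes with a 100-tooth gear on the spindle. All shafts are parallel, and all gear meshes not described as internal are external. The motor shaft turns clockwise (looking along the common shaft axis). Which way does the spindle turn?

clockwise

the motor shaft → shaft II: driver → idler → idler → driven is 3 external meshes, 3 reversals → CCW.
shaft II → the spindle: external mesh, 1 reversal → CW.
4 reversals in total — an even number — so the spindle turns the same way as the motor shaft.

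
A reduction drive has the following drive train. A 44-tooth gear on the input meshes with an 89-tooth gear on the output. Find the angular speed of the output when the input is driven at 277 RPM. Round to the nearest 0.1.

Gear mesh: ratio = 89/44 = 2.0227, so the output turns at 277 / 2.0227 = 136.94 RPM.

136.9 RPM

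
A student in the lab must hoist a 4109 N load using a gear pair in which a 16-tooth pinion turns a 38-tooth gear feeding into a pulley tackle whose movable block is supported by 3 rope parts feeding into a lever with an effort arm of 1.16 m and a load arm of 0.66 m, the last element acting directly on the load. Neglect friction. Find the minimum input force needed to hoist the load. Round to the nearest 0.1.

328.1 N

Gear pair MA = 38/16 = 2.375.
Block-and-tackle MA = number of supporting rope parts = 3.
Lever MA = effort arm / load arm = 1.16/0.66 = 1.7576.
Combined ideal MA = 2.375 × 3 × 1.7576 = 12.523.
Effort = load / MA = 4109 / 12.523 = 328.12 N.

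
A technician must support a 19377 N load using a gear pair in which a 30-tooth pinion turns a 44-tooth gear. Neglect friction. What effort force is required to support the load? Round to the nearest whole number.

Gear pair MA = 44/30 = 1.4667.
Effort = load / MA = 19377 / 1.4667 = 13212 N.

13212 N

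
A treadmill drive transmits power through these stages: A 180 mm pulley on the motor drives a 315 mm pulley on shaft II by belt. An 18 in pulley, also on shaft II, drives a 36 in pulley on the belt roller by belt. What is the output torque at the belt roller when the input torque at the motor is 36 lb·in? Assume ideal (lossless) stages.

Belt: ratio = 315/180 = 1.75; torque at shaft II = 36 × 1.75 = 63 lb·in.
Belt: ratio = 36/18 = 2; torque at the belt roller = 63 × 2 = 126 lb·in.

126 lb·in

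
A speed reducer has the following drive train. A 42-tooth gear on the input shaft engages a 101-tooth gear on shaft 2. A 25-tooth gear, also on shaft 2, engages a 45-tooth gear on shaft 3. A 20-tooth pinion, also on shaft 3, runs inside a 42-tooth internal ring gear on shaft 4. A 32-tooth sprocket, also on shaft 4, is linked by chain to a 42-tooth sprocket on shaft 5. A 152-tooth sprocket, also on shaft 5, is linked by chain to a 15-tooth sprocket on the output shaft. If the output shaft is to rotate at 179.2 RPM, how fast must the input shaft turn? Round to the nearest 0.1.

Overall ratio R = 2.4048 × 1.8 × 2.1 × 1.3125 × 0.098684 = 1.1774.
Required input speed = output speed × R = 179.2 × 1.1774 = 210.98 RPM.

211.0 RPM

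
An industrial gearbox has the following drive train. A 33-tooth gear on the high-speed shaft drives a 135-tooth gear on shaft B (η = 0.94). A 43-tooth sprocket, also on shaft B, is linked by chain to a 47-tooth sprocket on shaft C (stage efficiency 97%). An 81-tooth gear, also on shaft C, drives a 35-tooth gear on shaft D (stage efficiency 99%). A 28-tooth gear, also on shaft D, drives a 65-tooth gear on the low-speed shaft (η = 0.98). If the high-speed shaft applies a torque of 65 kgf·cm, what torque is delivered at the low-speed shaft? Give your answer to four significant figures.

gear mesh 135/33 = 4.0909 → τ = 65·4.0909·0.94 = 249.95 kgf·cm
chain 47/43 = 1.093 → τ = 249.95·1.093·0.97 = 265.01 kgf·cm
gear mesh 35/81 = 0.4321 → τ = 265.01·0.4321·0.99 = 113.37 kgf·cm
gear mesh 65/28 = 2.3214 → τ = 113.37·2.3214·0.98 = 257.91 kgf·cm

257.9 kgf·cm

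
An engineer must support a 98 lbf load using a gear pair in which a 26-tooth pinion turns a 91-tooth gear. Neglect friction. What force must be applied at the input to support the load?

Gear pair MA = 91/26 = 3.5.
Effort = load / MA = 98 / 3.5 = 28 lbf.

28 lbf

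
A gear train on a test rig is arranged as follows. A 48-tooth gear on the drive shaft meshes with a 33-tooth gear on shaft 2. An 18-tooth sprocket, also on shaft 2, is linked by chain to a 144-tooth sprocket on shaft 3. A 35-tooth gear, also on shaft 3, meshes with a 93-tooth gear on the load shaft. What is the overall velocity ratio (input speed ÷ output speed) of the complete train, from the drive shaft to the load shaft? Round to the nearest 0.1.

Each stage contributes driven/driver: gear mesh 33/48 = 0.6875, chain 144/18 = 8, gear mesh 93/35 = 2.6571.
Overall: 0.6875 × 8 × 2.6571 = 14.614.

14.6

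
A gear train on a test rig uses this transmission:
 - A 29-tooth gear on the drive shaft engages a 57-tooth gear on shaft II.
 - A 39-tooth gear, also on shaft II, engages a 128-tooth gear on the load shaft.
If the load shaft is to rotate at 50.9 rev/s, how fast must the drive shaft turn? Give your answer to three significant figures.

Overall ratio R = 1.9655 × 3.2821 = 6.4509.
Required input speed = output speed × R = 50.9 × 6.4509 = 328.35 rev/s.

328 rev/s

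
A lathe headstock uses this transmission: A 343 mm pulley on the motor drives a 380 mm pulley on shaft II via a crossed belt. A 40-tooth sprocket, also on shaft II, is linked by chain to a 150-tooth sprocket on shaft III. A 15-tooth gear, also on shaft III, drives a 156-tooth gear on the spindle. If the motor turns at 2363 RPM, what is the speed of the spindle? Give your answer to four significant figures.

54.69 RPM

belt 380/343 = 1.1079 → 2363/1.1079 = 2132.9 RPM
chain 150/40 = 3.75 → 2132.9/3.75 = 568.78 RPM
gear mesh 156/15 = 10.4 → 568.78/10.4 = 54.69 RPM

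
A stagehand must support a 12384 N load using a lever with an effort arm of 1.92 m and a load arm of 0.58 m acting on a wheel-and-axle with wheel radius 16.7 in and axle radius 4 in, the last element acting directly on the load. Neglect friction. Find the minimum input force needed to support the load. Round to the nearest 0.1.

896.0 N

Lever MA = effort arm / load arm = 1.92/0.58 = 3.3103.
Wheel-and-axle MA = R/r = 16.7/4 = 4.175.
Combined ideal MA = 3.3103 × 4.175 = 13.821.
Effort = load / MA = 12384 / 13.821 = 896.05 N.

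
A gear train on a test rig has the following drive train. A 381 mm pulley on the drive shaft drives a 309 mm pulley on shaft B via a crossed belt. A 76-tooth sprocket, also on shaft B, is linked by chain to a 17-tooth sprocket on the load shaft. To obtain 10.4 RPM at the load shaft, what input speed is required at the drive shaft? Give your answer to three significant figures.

Overall ratio R = 0.81102 × 0.22368 = 0.18141.
Required input speed = output speed × R = 10.4 × 0.18141 = 1.8867 RPM.

1.89 RPM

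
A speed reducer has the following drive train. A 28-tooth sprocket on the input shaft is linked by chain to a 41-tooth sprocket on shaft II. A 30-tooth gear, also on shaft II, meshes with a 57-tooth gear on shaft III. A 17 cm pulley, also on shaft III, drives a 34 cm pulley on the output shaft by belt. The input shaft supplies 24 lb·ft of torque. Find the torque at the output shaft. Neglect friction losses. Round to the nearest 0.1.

133.5 lb·ft

Chain: ratio = 41/28 = 1.4643; torque at shaft II = 24 × 1.4643 = 35.143 lb·ft.
Gear mesh: ratio = 57/30 = 1.9; torque at shaft III = 35.143 × 1.9 = 66.771 lb·ft.
Belt: ratio = 34/17 = 2; torque at the output shaft = 66.771 × 2 = 133.54 lb·ft.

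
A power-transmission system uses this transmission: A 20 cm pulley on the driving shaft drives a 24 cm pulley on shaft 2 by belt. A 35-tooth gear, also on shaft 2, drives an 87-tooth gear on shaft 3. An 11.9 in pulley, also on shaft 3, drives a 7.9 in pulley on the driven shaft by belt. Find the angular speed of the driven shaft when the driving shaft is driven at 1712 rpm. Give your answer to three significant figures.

865 rpm

Belt: ratio = 24/20 = 1.2, so shaft 2 turns at 1712 / 1.2 = 1426.7 rpm.
Gear mesh: ratio = 87/35 = 2.4857, so shaft 3 turns at 1426.7 / 2.4857 = 573.95 rpm.
Belt: ratio = 7.9/11.9 = 0.66387, so the driven shaft turns at 573.95 / 0.66387 = 864.55 rpm.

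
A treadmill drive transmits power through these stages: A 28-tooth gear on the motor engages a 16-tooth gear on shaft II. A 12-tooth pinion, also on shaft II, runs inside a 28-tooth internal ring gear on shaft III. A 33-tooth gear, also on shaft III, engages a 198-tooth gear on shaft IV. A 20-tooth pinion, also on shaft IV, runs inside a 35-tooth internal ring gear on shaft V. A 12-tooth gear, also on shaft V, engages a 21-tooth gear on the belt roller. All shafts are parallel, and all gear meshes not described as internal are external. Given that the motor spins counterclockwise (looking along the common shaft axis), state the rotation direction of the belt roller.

clockwise

the motor → shaft II: external mesh, 1 reversal → CW.
shaft II → shaft III: internal mesh, same direction → CW.
shaft III → shaft IV: external mesh, 1 reversal → CCW.
shaft IV → shaft V: internal mesh, same direction → CCW.
shaft V → the belt roller: external mesh, 1 reversal → CW.
3 reversals in total — an odd number — so the belt roller turns opposite to the motor.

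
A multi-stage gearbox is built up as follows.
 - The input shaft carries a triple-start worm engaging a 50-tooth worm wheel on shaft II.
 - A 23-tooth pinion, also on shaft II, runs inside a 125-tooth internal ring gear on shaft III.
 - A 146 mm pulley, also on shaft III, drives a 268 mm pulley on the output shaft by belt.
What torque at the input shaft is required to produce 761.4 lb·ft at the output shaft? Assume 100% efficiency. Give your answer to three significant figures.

4.58 lb·ft

Overall ratio R = 16.667 × 5.4348 × 1.8356 = 166.27.
Input torque = output torque / R = 761.4 / 166.27 = 4.5793 lb·ft.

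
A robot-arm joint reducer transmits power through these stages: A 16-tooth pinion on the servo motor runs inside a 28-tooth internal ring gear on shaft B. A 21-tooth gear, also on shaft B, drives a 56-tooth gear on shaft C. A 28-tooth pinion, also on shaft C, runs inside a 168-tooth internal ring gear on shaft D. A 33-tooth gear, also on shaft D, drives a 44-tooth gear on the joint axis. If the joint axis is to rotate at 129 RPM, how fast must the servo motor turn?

Overall ratio R = 1.75 × 2.6667 × 6 × 1.3333 = 37.333.
Required input speed = output speed × R = 129 × 37.333 = 4816 RPM.

4816 RPM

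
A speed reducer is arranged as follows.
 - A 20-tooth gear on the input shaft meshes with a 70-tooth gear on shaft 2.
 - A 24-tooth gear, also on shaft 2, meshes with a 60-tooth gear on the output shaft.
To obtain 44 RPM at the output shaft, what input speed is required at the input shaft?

Overall ratio R = 3.5 × 2.5 = 8.75.
Required input speed = output speed × R = 44 × 8.75 = 385 RPM.

385 RPM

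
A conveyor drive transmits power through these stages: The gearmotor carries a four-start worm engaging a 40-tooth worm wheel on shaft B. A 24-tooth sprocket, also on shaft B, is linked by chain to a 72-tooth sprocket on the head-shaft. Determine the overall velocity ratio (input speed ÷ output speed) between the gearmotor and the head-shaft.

30

Each stage contributes driven/driver: worm 40/4 = 10, chain 72/24 = 3.
Overall: 10 × 3 = 30.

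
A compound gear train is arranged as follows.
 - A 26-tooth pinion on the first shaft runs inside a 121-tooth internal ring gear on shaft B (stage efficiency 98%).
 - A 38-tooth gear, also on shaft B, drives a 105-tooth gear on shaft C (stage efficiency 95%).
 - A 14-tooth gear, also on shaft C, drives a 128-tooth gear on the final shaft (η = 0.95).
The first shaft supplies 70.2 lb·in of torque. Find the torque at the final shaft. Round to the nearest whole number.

Internal gear: ratio = 121/26 = 4.6538; torque at shaft B = 70.2 × 4.6538 × 0.98 = 320.17 lb·in.
Gear mesh: ratio = 105/38 = 2.7632; torque at shaft C = 320.17 × 2.7632 × 0.95 = 840.44 lb·in.
Gear mesh: ratio = 128/14 = 9.1429; torque at the final shaft = 840.44 × 9.1429 × 0.95 = 7299.8 lb·in.

7300 lb·in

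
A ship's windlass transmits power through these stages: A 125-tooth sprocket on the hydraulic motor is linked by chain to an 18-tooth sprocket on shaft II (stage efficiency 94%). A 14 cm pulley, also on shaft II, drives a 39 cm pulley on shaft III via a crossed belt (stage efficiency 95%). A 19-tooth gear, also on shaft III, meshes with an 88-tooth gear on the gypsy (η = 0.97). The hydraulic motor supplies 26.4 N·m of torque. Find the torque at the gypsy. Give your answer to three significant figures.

42.5 N·m

After the chain (18/125): 26.4 × 0.144 × 0.94 = 3.5735 N·m
After the belt (39/14): 3.5735 × 2.7857 × 0.95 = 9.457 N·m
After the gear mesh (88/19): 9.457 × 4.6316 × 0.97 = 42.487 N·m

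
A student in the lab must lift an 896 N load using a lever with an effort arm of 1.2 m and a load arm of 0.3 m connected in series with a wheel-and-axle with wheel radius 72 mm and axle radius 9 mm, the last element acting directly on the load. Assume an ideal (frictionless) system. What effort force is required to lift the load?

Lever MA = effort arm / load arm = 1.2/0.3 = 4.
Wheel-and-axle MA = R/r = 72/9 = 8.
Combined ideal MA = 4 × 8 = 32.
Effort = load / MA = 896 / 32 = 28 N.

28 N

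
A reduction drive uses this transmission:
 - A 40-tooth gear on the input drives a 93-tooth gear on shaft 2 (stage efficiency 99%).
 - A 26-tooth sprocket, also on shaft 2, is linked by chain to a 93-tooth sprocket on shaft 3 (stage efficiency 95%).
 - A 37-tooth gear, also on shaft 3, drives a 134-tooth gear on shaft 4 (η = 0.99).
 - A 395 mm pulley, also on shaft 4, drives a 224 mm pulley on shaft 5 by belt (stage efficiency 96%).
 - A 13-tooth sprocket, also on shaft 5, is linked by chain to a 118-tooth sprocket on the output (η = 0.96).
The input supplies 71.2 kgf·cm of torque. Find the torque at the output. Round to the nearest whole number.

9472 kgf·cm

After the gear mesh (93/40): 71.2 × 2.325 × 0.99 = 163.88 kgf·cm
After the chain (93/26): 163.88 × 3.5769 × 0.95 = 556.89 kgf·cm
After the gear mesh (134/37): 556.89 × 3.6216 × 0.99 = 1996.7 kgf·cm
After the belt (224/395): 1996.7 × 0.56709 × 0.96 = 1087 kgf·cm
After the chain (118/13): 1087 × 9.0769 × 0.96 = 9472 kgf·cm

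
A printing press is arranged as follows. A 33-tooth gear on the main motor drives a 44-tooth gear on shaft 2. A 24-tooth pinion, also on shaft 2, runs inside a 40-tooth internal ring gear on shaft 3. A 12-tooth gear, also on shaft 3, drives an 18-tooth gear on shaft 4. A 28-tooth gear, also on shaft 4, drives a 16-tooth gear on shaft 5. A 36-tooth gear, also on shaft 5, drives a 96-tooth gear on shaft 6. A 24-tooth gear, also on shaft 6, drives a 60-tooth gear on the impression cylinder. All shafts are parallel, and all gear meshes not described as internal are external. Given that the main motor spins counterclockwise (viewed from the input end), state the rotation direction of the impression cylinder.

the main motor → shaft 2: external mesh, 1 reversal → CW.
shaft 2 → shaft 3: internal mesh, same direction → CW.
shaft 3 → shaft 4: external mesh, 1 reversal → CCW.
shaft 4 → shaft 5: external mesh, 1 reversal → CW.
shaft 5 → shaft 6: external mesh, 1 reversal → CCW.
shaft 6 → the impression cylinder: external mesh, 1 reversal → CW.
5 reversals in total — an odd number — so the impression cylinder turns opposite to the main motor.

clockwise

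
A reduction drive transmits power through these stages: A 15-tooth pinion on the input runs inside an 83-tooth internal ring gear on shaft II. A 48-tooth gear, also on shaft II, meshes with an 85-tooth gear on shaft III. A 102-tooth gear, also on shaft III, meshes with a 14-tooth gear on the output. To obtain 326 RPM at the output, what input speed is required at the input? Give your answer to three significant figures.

438 RPM

Overall ratio R = 5.5333 × 1.7708 × 0.13725 = 1.3449.
Required input speed = output speed × R = 326 × 1.3449 = 438.44 RPM.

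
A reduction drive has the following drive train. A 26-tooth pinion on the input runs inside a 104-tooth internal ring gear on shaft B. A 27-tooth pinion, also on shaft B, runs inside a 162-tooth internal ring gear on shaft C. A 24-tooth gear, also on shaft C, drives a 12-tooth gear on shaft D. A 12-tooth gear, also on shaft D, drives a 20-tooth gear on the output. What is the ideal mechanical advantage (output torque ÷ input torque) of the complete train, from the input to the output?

20

Each stage contributes driven/driver: internal gear 104/26 = 4, internal gear 162/27 = 6, gear mesh 12/24 = 0.5, gear mesh 20/12 = 1.6667.
Overall: 4 × 6 × 0.5 × 1.6667 = 20.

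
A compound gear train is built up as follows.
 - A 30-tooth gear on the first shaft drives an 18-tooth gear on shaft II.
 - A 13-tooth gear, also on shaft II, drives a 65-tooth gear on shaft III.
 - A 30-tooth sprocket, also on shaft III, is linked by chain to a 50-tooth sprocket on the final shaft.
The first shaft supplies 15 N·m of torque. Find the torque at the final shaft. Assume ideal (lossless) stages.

Gear mesh: ratio = 18/30 = 0.6; torque at shaft II = 15 × 0.6 = 9 N·m.
Gear mesh: ratio = 65/13 = 5; torque at shaft III = 9 × 5 = 45 N·m.
Chain: ratio = 50/30 = 1.6667; torque at the final shaft = 45 × 1.6667 = 75 N·m.

75 N·m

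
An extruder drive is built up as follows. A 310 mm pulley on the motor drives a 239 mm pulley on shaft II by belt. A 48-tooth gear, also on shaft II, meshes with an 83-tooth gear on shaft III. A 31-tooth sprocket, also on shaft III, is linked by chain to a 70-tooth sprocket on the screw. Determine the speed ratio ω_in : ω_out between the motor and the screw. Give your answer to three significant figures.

3.01

Each stage contributes driven/driver: belt 239/310 = 0.77097, gear mesh 83/48 = 1.7292, chain 70/31 = 2.2581.
Overall: 0.77097 × 1.7292 × 2.2581 = 3.0103.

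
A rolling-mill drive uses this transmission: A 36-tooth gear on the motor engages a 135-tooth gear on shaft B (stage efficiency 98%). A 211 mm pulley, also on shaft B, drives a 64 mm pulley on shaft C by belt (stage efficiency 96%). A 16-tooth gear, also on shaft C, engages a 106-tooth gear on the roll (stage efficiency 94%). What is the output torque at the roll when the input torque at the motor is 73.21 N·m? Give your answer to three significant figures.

gear mesh 135/36 = 3.75 → τ = 73.21·3.75·0.98 = 269.05 N·m
belt 64/211 = 0.30332 → τ = 269.05·0.30332·0.96 = 78.342 N·m
gear mesh 106/16 = 6.625 → τ = 78.342·6.625·0.94 = 487.88 N·m

488 N·m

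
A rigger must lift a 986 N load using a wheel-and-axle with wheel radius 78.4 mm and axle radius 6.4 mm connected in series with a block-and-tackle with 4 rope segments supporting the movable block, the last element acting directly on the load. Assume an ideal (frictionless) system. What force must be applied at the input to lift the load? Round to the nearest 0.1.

20.1 N

Wheel-and-axle MA = R/r = 78.4/6.4 = 12.25.
Block-and-tackle MA = number of supporting rope parts = 4.
Combined ideal MA = 12.25 × 4 = 49.
Effort = load / MA = 986 / 49 = 20.122 N.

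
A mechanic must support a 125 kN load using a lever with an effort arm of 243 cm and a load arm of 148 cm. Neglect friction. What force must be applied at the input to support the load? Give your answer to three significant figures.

76.1 kN

Lever MA = effort arm / load arm = 243/148 = 1.6419.
Effort = load / MA = 125 / 1.6419 = 76.132 kN.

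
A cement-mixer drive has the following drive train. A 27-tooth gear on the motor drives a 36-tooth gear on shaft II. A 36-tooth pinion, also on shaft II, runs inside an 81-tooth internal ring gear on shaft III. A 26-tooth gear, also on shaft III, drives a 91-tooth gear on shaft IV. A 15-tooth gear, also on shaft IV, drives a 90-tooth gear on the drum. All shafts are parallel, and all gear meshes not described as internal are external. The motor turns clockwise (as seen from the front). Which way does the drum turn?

counterclockwise

the motor → shaft II: external mesh, 1 reversal → CCW.
shaft II → shaft III: internal mesh, same direction → CCW.
shaft III → shaft IV: external mesh, 1 reversal → CW.
shaft IV → the drum: external mesh, 1 reversal → CCW.
3 reversals in total — an odd number — so the drum turns opposite to the motor.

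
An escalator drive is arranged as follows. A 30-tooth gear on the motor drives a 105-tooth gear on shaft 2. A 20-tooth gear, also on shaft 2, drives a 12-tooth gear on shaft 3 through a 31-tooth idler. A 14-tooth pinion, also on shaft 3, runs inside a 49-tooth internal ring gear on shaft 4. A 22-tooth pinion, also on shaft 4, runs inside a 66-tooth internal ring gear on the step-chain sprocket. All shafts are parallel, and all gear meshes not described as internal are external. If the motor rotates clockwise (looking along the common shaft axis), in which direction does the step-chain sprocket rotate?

counterclockwise

the motor → shaft 2: external mesh, 1 reversal → CCW.
shaft 2 → shaft 3: driver → idler → driven is 2 external meshes, 2 reversals → CCW.
shaft 3 → shaft 4: internal mesh, same direction → CCW.
shaft 4 → the step-chain sprocket: internal mesh, same direction → CCW.
3 reversals in total — an odd number — so the step-chain sprocket turns opposite to the motor.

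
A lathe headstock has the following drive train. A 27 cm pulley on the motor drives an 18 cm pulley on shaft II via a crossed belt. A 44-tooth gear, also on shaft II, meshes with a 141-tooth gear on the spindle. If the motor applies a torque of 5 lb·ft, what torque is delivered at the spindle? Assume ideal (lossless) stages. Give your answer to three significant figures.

10.7 lb·ft

Belt: ratio = 18/27 = 0.66667; torque at shaft II = 5 × 0.66667 = 3.3333 lb·ft.
Gear mesh: ratio = 141/44 = 3.2045; torque at the spindle = 3.3333 × 3.2045 = 10.682 lb·ft.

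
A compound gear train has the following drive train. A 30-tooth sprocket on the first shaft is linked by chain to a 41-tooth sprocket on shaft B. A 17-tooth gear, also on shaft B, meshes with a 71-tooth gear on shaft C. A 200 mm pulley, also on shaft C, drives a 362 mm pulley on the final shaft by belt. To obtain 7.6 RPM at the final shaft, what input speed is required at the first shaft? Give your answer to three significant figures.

Overall ratio R = 1.3667 × 4.1765 × 1.81 = 10.331.
Required input speed = output speed × R = 7.6 × 10.331 = 78.517 RPM.

78.5 RPM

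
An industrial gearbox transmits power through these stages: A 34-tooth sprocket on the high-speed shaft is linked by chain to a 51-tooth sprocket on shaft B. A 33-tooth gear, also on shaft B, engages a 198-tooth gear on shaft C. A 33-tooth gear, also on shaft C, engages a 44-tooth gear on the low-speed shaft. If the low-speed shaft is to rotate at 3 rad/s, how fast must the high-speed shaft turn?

36 rad/s

Overall ratio R = 1.5 × 6 × 1.3333 = 12.
Required input speed = output speed × R = 3 × 12 = 36 rad/s.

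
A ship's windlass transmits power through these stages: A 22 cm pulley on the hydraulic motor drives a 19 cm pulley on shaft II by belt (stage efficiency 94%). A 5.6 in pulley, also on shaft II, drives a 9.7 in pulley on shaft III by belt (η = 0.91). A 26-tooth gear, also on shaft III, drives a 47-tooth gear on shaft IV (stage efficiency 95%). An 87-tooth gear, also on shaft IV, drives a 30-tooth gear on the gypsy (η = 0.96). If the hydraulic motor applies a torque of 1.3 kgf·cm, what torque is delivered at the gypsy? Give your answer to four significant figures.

0.9457 kgf·cm

Belt: ratio = 19/22 = 0.86364; torque at shaft II = 1.3 × 0.86364 × 0.94 = 1.0554 kgf·cm.
Belt: ratio = 9.7/5.6 = 1.7321; torque at shaft III = 1.0554 × 1.7321 × 0.91 = 1.6635 kgf·cm.
Gear mesh: ratio = 47/26 = 1.8077; torque at shaft IV = 1.6635 × 1.8077 × 0.95 = 2.8568 kgf·cm.
Gear mesh: ratio = 30/87 = 0.34483; torque at the gypsy = 2.8568 × 0.34483 × 0.96 = 0.94569 kgf·cm.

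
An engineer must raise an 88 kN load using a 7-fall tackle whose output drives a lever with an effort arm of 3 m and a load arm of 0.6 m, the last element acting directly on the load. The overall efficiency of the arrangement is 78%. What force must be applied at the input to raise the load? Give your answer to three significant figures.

Block-and-tackle MA = number of supporting rope parts = 7.
Lever MA = effort arm / load arm = 3/0.6 = 5.
Combined ideal MA = 7 × 5 = 35.
Actual MA = 35 × 0.78 = 27.3.
Effort = load / actual MA = 88 / 27.3 = 3.2234 kN.

3.22 kN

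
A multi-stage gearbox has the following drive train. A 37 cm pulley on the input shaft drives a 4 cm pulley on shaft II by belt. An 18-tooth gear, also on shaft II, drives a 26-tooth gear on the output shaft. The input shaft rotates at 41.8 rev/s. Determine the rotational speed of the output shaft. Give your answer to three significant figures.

belt 4/37 = 0.10811 → 41.8/0.10811 = 386.65 rev/s
gear mesh 26/18 = 1.4444 → 386.65/1.4444 = 267.68 rev/s

268 rev/s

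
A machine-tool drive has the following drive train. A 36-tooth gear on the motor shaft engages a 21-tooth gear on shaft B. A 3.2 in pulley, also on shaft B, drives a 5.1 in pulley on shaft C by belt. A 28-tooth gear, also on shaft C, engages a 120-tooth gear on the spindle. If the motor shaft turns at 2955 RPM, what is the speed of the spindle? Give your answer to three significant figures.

742 RPM

Gear mesh: ratio = 21/36 = 0.58333, so shaft B turns at 2955 / 0.58333 = 5065.7 RPM.
Belt: ratio = 5.1/3.2 = 1.5937, so shaft C turns at 5065.7 / 1.5937 = 3178.5 RPM.
Gear mesh: ratio = 120/28 = 4.2857, so the spindle turns at 3178.5 / 4.2857 = 741.65 RPM.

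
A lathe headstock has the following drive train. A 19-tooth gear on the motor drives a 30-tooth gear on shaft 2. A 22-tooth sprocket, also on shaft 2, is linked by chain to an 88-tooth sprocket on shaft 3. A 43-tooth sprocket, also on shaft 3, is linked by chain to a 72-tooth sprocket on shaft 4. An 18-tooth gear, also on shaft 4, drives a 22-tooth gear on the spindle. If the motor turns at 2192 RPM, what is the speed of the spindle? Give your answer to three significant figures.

170 RPM

Gear mesh: ratio = 30/19 = 1.5789, so shaft 2 turns at 2192 / 1.5789 = 1388.3 RPM.
Chain: ratio = 88/22 = 4, so shaft 3 turns at 1388.3 / 4 = 347.07 RPM.
Chain: ratio = 72/43 = 1.6744, so shaft 4 turns at 347.07 / 1.6744 = 207.28 RPM.
Gear mesh: ratio = 22/18 = 1.2222, so the spindle turns at 207.28 / 1.2222 = 169.59 RPM.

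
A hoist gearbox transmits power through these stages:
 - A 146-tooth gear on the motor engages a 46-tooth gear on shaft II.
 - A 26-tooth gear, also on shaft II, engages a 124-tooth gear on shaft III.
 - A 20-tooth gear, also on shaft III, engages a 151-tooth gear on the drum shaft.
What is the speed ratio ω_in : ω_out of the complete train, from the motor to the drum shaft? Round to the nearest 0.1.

Each stage contributes driven/driver: gear mesh 46/146 = 0.31507, gear mesh 124/26 = 4.7692, gear mesh 151/20 = 7.55.
Overall: 0.31507 × 4.7692 × 7.55 = 11.345.

11.3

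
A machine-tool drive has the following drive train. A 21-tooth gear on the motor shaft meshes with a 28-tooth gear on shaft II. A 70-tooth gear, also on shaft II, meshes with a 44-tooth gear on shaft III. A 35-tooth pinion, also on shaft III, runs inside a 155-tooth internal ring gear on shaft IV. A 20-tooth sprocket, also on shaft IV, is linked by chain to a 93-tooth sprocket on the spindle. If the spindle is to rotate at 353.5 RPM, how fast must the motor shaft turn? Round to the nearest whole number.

Overall ratio R = 1.3333 × 0.62857 × 4.4286 × 4.65 = 17.259.
Required input speed = output speed × R = 353.5 × 17.259 = 6101 RPM.

6101 RPM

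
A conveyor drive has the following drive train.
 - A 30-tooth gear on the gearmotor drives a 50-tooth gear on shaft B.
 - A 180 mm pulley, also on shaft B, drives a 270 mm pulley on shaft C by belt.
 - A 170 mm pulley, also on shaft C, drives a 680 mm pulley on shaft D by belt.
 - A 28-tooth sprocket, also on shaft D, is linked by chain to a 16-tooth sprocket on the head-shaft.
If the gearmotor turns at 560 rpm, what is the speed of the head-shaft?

Gear mesh: ratio = 50/30 = 1.6667, so shaft B turns at 560 / 1.6667 = 336 rpm.
Belt: ratio = 270/180 = 1.5, so shaft C turns at 336 / 1.5 = 224 rpm.
Belt: ratio = 680/170 = 4, so shaft D turns at 224 / 4 = 56 rpm.
Chain: ratio = 16/28 = 0.57143, so the head-shaft turns at 56 / 0.57143 = 98 rpm.

98 rpm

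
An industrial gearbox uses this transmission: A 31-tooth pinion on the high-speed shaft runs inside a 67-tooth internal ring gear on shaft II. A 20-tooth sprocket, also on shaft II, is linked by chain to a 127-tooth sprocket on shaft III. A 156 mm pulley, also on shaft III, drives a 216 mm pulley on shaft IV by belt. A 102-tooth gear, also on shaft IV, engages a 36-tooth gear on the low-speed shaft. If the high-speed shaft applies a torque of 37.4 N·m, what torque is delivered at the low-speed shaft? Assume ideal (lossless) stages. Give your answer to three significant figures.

After the internal gear (67/31): 37.4 × 2.1613 = 80.832 N·m
After the chain (127/20): 80.832 × 6.35 = 513.28 N·m
After the belt (216/156): 513.28 × 1.3846 = 710.7 N·m
After the gear mesh (36/102): 710.7 × 0.35294 = 250.84 N·m

251 N·m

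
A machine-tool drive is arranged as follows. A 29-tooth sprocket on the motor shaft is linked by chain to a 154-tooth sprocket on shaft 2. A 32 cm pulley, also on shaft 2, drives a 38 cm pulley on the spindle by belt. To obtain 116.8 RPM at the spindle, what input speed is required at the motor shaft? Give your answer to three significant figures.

737 RPM

Overall ratio R = 5.3103 × 1.1875 = 6.306.
Required input speed = output speed × R = 116.8 × 6.306 = 736.54 RPM.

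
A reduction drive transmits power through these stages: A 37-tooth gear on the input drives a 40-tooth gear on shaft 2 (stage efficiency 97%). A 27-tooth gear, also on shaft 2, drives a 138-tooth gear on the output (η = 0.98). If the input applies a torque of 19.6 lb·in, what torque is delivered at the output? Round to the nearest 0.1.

Gear mesh: ratio = 40/37 = 1.0811; torque at shaft 2 = 19.6 × 1.0811 × 0.97 = 20.554 lb·in.
Gear mesh: ratio = 138/27 = 5.1111; torque at the output = 20.554 × 5.1111 × 0.98 = 102.95 lb·in.

103.0 lb·in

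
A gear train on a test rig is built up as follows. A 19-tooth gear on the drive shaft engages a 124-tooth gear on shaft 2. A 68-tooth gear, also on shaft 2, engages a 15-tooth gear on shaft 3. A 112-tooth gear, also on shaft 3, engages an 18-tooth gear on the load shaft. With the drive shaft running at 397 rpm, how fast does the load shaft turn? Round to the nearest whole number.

the drive shaft → shaft 2 (gear mesh, 124/19): 397 ÷ 6.5263 = 60.831 rpm
shaft 2 → shaft 3 (gear mesh, 15/68): 60.831 ÷ 0.22059 = 275.77 rpm
shaft 3 → the load shaft (gear mesh, 18/112): 275.77 ÷ 0.16071 = 1715.9 rpm

1716 rpm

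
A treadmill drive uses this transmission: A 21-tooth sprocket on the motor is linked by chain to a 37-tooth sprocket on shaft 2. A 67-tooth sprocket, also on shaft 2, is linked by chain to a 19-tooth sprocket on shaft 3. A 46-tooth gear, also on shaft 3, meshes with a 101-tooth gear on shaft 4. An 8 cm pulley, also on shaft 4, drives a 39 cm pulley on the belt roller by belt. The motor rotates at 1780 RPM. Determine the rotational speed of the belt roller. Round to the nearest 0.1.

Chain: ratio = 37/21 = 1.7619, so shaft 2 turns at 1780 / 1.7619 = 1010.3 RPM.
Chain: ratio = 19/67 = 0.28358, so shaft 3 turns at 1010.3 / 0.28358 = 3562.5 RPM.
Gear mesh: ratio = 101/46 = 2.1957, so shaft 4 turns at 3562.5 / 2.1957 = 1622.5 RPM.
Belt: ratio = 39/8 = 4.875, so the belt roller turns at 1622.5 / 4.875 = 332.83 RPM.

332.8 RPM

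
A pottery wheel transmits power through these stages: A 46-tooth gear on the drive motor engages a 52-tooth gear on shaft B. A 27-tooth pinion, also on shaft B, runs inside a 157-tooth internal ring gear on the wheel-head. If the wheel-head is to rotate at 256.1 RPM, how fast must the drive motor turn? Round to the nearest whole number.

1683 RPM

Overall ratio R = 1.1304 × 5.8148 = 6.5733.
Required input speed = output speed × R = 256.1 × 6.5733 = 1683.4 RPM.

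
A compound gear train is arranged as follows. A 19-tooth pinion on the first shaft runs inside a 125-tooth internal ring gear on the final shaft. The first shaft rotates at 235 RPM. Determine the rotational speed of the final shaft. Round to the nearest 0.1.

35.7 RPM

internal gear 125/19 = 6.5789 → 235/6.5789 = 35.72 RPM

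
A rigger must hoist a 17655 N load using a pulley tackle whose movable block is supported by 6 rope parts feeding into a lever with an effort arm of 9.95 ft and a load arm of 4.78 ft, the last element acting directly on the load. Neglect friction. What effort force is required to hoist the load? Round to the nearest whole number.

Block-and-tackle MA = number of supporting rope parts = 6.
Lever MA = effort arm / load arm = 9.95/4.78 = 2.0816.
Combined ideal MA = 6 × 2.0816 = 12.49.
Effort = load / MA = 17655 / 12.49 = 1413.6 N.

1414 N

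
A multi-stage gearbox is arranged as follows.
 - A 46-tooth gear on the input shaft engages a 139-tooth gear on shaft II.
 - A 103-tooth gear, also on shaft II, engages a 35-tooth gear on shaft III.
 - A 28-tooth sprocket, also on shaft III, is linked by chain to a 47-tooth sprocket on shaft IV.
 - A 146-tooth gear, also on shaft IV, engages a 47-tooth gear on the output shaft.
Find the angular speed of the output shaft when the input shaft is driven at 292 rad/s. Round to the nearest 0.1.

526.3 rad/s

Gear mesh: ratio = 139/46 = 3.0217, so shaft II turns at 292 / 3.0217 = 96.633 rad/s.
Gear mesh: ratio = 35/103 = 0.33981, so shaft III turns at 96.633 / 0.33981 = 284.38 rad/s.
Chain: ratio = 47/28 = 1.6786, so shaft IV turns at 284.38 / 1.6786 = 169.42 rad/s.
Gear mesh: ratio = 47/146 = 0.32192, so the output shaft turns at 169.42 / 0.32192 = 526.27 rad/s.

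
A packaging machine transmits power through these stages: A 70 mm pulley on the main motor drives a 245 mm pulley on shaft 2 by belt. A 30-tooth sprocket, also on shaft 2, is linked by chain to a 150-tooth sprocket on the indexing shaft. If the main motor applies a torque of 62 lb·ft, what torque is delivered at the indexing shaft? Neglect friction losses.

belt 245/70 = 3.5 → τ = 62·3.5 = 217 lb·ft
chain 150/30 = 5 → τ = 217·5 = 1085 lb·ft

1085 lb·ft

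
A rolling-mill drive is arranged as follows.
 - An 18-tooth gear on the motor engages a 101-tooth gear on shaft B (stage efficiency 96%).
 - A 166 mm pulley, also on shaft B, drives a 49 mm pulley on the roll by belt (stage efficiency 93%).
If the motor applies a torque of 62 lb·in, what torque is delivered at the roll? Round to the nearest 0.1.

Gear mesh: ratio = 101/18 = 5.6111; torque at shaft B = 62 × 5.6111 × 0.96 = 333.97 lb·in.
Belt: ratio = 49/166 = 0.29518; torque at the roll = 333.97 × 0.29518 × 0.93 = 91.682 lb·in.

91.7 lb·in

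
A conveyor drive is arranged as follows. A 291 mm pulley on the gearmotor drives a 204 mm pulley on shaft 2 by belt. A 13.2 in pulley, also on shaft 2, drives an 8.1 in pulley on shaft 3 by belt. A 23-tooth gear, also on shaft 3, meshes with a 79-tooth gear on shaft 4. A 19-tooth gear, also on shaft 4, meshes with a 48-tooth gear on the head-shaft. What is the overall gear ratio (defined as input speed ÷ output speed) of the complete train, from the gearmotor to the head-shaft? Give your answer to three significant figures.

Each stage contributes driven/driver: belt 204/291 = 0.70103, belt 8.1/13.2 = 0.61364, gear mesh 79/23 = 3.4348, gear mesh 48/19 = 2.5263.
Overall: 0.70103 × 0.61364 × 3.4348 × 2.5263 = 3.7328.

3.73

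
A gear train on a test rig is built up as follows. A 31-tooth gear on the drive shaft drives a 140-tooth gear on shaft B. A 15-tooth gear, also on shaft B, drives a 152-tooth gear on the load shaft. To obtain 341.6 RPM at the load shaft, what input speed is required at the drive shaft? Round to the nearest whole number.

Overall ratio R = 4.5161 × 10.133 = 45.763.
Required input speed = output speed × R = 341.6 × 45.763 = 15633 RPM.

15633 RPM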